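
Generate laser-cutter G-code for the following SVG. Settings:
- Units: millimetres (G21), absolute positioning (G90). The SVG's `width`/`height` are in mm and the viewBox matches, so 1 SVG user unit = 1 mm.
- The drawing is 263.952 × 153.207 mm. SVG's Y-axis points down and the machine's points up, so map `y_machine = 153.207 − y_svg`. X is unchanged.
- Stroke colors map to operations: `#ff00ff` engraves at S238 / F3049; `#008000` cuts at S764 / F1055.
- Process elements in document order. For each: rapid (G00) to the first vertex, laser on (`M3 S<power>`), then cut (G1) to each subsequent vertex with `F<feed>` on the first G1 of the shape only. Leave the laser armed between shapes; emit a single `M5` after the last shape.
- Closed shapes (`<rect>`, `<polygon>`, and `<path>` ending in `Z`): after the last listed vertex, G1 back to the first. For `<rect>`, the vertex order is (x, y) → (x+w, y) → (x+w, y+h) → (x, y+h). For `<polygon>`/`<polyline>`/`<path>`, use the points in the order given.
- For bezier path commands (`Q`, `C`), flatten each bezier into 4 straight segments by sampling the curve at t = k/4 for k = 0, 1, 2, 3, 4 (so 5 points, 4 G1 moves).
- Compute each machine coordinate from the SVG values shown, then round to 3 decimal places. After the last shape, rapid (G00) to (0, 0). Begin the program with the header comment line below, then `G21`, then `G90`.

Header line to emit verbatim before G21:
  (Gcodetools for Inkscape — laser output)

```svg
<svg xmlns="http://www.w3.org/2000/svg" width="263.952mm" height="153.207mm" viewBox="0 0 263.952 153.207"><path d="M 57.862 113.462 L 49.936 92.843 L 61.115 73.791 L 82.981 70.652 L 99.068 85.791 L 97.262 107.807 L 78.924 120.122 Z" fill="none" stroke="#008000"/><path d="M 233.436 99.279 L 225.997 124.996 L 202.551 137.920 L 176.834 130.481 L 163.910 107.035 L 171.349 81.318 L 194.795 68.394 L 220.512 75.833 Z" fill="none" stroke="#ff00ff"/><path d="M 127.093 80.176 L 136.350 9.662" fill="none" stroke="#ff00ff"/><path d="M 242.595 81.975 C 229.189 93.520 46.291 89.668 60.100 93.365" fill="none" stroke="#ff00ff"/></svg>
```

(Gcodetools for Inkscape — laser output)
G21
G90
G00 X57.862 Y39.745
M3 S764
G1 X49.936 Y60.364 F1055
G1 X61.115 Y79.416
G1 X82.981 Y82.555
G1 X99.068 Y67.416
G1 X97.262 Y45.400
G1 X78.924 Y33.085
G1 X57.862 Y39.745
G00 X233.436 Y53.928
M3 S238
G1 X225.997 Y28.211 F3049
G1 X202.551 Y15.287
G1 X176.834 Y22.726
G1 X163.910 Y46.172
G1 X171.349 Y71.889
G1 X194.795 Y84.813
G1 X220.512 Y77.374
G1 X233.436 Y53.928
G00 X127.093 Y73.031
M3 S238
G1 X136.350 Y143.545 F3049
G00 X242.595 Y71.232
M3 S238
G1 X206.483 Y65.102 F3049
G1 X141.142 Y62.594
G1 X80.904 Y61.558
G1 X60.100 Y59.842
M5
G00 X0.000 Y0.000

viewBox `0 0 263.952 153.207` with mm width/height → 1 unit = 1 mm. Flip: y_m = 153.207 − y_svg.

**Shape 1** — `<path>` regular polygon, stroke `#008000` → cut (S764, F1055). Machine vertices: (57.862,39.745) → (49.936,60.364) → (61.115,79.416) → (82.981,82.555) → (99.068,67.416) → (97.262,45.400) → (78.924,33.085) → (57.862,39.745). Closed: final G1 returns to the first vertex.

**Shape 2** — `<path>` regular polygon, stroke `#ff00ff` → engrave (S238, F3049). Machine vertices: (233.436,53.928) → (225.997,28.211) → (202.551,15.287) → (176.834,22.726) → (163.910,46.172) → (171.349,71.889) → (194.795,84.813) → (220.512,77.374) → (233.436,53.928). Closed: final G1 returns to the first vertex.

**Shape 3** — `<path>` line segment, stroke `#ff00ff` → engrave (S238, F3049). Machine vertices: (127.093,73.031) → (136.350,143.545). Open path.

**Shape 4** — `<path>` cubic bezier, stroke `#ff00ff` → engrave (S238, F3049). Control points (SVG): P0=(242.595,81.975), P1=(229.189,93.520), P2=(46.291,89.668), P3=(60.100,93.365); sampled at t=k/4. Machine vertices: (242.595,71.232) → (206.483,65.102) → (141.142,62.594) → (80.904,61.558) → (60.100,59.842). Open path.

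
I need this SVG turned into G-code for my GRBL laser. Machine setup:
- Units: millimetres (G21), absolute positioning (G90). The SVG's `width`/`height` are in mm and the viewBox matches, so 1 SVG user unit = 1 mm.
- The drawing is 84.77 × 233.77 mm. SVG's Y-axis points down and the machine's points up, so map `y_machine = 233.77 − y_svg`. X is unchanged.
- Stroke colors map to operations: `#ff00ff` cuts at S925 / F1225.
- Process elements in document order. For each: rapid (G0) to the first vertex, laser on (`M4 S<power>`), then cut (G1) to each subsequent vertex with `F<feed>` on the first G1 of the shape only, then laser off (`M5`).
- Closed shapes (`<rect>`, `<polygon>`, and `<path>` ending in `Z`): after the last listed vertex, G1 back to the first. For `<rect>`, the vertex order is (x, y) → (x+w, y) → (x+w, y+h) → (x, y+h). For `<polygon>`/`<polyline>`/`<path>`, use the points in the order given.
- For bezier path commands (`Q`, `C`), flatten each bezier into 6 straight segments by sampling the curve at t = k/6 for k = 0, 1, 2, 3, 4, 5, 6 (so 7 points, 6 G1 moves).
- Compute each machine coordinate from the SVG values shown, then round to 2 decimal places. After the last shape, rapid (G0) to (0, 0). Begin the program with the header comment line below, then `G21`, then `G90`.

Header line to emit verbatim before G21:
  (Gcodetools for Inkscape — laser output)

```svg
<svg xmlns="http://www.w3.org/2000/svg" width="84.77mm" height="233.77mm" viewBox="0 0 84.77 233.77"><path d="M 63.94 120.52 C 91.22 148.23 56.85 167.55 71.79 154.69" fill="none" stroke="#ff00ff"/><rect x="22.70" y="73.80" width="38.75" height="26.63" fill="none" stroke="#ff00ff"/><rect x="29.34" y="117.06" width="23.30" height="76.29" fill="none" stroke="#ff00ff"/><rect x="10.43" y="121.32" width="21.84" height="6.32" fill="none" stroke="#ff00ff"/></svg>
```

1 u = 1 mm; y_m = 233.77 − y.

[1] `<path>` cubic bezier, #ff00ff→cut S925 F1225: (63.94,113.25) → (72.96,100.20) → (74.78,89.22) → (72.49,80.95) → (69.18,76.07) → (67.92,75.22) → (71.79,79.08)

[2] `<rect>` rectangle, #ff00ff→cut S925 F1225: (22.70,159.97) → (61.45,159.97) → (61.45,133.34) → (22.70,133.34) → (22.70,159.97) (closed)

[3] `<rect>` rectangle, #ff00ff→cut S925 F1225: (29.34,116.71) → (52.64,116.71) → (52.64,40.42) → (29.34,40.42) → (29.34,116.71) (closed)

[4] `<rect>` rectangle, #ff00ff→cut S925 F1225: (10.43,112.45) → (32.27,112.45) → (32.27,106.13) → (10.43,106.13) → (10.43,112.45) (closed)

(Gcodetools for Inkscape — laser output)
G21
G90
G0 X63.94 Y113.25
M4 S925
G1 X72.96 Y100.20 F1225
G1 X74.78 Y89.22
G1 X72.49 Y80.95
G1 X69.18 Y76.07
G1 X67.92 Y75.22
G1 X71.79 Y79.08
M5
G0 X22.70 Y159.97
M4 S925
G1 X61.45 Y159.97 F1225
G1 X61.45 Y133.34
G1 X22.70 Y133.34
G1 X22.70 Y159.97
M5
G0 X29.34 Y116.71
M4 S925
G1 X52.64 Y116.71 F1225
G1 X52.64 Y40.42
G1 X29.34 Y40.42
G1 X29.34 Y116.71
M5
G0 X10.43 Y112.45
M4 S925
G1 X32.27 Y112.45 F1225
G1 X32.27 Y106.13
G1 X10.43 Y106.13
G1 X10.43 Y112.45
M5
G0 X0.00 Y0.00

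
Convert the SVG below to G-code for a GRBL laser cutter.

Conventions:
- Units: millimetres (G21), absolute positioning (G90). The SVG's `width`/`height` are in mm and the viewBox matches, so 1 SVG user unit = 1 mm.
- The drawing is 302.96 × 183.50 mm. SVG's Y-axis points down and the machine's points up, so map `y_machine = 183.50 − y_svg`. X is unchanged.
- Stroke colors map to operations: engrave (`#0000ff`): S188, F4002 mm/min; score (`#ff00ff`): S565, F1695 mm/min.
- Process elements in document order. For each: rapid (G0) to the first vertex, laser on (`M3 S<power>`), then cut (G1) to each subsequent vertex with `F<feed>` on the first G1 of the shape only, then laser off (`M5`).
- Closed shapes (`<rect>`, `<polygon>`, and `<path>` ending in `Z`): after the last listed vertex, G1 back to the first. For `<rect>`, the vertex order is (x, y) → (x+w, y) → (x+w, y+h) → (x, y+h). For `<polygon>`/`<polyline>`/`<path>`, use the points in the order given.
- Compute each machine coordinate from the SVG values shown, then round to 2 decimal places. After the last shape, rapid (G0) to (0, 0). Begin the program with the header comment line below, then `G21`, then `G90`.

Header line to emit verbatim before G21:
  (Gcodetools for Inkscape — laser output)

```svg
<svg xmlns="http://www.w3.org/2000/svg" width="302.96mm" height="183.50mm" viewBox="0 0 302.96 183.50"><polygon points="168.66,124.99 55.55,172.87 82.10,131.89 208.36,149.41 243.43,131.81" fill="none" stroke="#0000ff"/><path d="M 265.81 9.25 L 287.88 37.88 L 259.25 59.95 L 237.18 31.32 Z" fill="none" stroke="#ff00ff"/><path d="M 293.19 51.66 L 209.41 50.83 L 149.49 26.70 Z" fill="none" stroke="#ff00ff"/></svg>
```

viewBox `0 0 302.96 183.50` with mm width/height → 1 unit = 1 mm. Flip: y_m = 183.50 − y_svg.

**Shape 1** — `<polygon>` closed polygon, stroke `#0000ff` → engrave (S188, F4002). Machine vertices: (168.66,58.51) → (55.55,10.63) → (82.10,51.61) → (208.36,34.09) → (243.43,51.69) → (168.66,58.51). Closed: final G1 returns to the first vertex.

**Shape 2** — `<path>` regular polygon, stroke `#ff00ff` → score (S565, F1695). Machine vertices: (265.81,174.25) → (287.88,145.62) → (259.25,123.55) → (237.18,152.18) → (265.81,174.25). Closed: final G1 returns to the first vertex.

**Shape 3** — `<path>` closed polygon, stroke `#ff00ff` → score (S565, F1695). Machine vertices: (293.19,131.84) → (209.41,132.67) → (149.49,156.80) → (293.19,131.84). Closed: final G1 returns to the first vertex.

(Gcodetools for Inkscape — laser output)
G21
G90
G0 X168.66 Y58.51
M3 S188
G1 X55.55 Y10.63 F4002
G1 X82.10 Y51.61
G1 X208.36 Y34.09
G1 X243.43 Y51.69
G1 X168.66 Y58.51
M5
G0 X265.81 Y174.25
M3 S565
G1 X287.88 Y145.62 F1695
G1 X259.25 Y123.55
G1 X237.18 Y152.18
G1 X265.81 Y174.25
M5
G0 X293.19 Y131.84
M3 S565
G1 X209.41 Y132.67 F1695
G1 X149.49 Y156.80
G1 X293.19 Y131.84
M5
G0 X0.00 Y0.00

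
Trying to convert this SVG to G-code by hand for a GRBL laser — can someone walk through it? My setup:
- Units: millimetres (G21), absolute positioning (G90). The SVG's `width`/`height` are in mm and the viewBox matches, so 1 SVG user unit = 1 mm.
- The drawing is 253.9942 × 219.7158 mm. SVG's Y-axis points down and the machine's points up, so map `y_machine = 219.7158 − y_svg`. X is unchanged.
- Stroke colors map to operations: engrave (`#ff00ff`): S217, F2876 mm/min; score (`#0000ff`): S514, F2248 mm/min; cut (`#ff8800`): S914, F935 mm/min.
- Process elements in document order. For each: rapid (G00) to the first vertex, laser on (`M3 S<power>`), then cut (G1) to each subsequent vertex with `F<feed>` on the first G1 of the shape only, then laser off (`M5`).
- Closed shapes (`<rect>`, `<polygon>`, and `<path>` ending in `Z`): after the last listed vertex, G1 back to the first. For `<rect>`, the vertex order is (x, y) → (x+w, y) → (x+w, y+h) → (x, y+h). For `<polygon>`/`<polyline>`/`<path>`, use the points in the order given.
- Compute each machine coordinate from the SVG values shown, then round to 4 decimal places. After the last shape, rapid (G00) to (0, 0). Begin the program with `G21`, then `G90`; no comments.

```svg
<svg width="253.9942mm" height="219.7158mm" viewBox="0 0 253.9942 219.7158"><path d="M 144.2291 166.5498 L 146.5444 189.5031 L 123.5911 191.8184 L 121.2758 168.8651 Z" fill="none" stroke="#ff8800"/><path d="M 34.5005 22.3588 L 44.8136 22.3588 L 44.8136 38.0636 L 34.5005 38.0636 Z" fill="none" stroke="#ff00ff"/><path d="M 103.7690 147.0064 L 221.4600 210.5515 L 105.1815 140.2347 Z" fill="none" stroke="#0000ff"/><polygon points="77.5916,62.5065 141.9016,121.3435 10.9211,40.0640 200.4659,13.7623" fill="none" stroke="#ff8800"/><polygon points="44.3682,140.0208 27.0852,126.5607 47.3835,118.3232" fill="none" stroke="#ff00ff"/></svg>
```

G21
G90
G00 X144.2291 Y53.1660
M3 S914
G1 X146.5444 Y30.2127 F935
G1 X123.5911 Y27.8974
G1 X121.2758 Y50.8507
G1 X144.2291 Y53.1660
M5
G00 X34.5005 Y197.3570
M3 S217
G1 X44.8136 Y197.3570 F2876
G1 X44.8136 Y181.6522
G1 X34.5005 Y181.6522
G1 X34.5005 Y197.3570
M5
G00 X103.7690 Y72.7094
M3 S514
G1 X221.4600 Y9.1643 F2248
G1 X105.1815 Y79.4811
G1 X103.7690 Y72.7094
M5
G00 X77.5916 Y157.2093
M3 S914
G1 X141.9016 Y98.3723 F935
G1 X10.9211 Y179.6518
G1 X200.4659 Y205.9535
G1 X77.5916 Y157.2093
M5
G00 X44.3682 Y79.6950
M3 S217
G1 X27.0852 Y93.1551 F2876
G1 X47.3835 Y101.3926
G1 X44.3682 Y79.6950
M5
G00 X0.0000 Y0.0000

1 u = 1 mm; y_m = 219.7158 − y.

[1] `<path>` regular polygon, #ff8800→cut S914 F935: (144.2291,53.1660) → (146.5444,30.2127) → (123.5911,27.8974) → (121.2758,50.8507) → (144.2291,53.1660) (closed)

[2] `<path>` rectangle, #ff00ff→engrave S217 F2876: (34.5005,197.3570) → (44.8136,197.3570) → (44.8136,181.6522) → (34.5005,181.6522) → (34.5005,197.3570) (closed)

[3] `<path>` closed polygon, #0000ff→score S514 F2248: (103.7690,72.7094) → (221.4600,9.1643) → (105.1815,79.4811) → (103.7690,72.7094) (closed)

[4] `<polygon>` closed polygon, #ff8800→cut S914 F935: (77.5916,157.2093) → (141.9016,98.3723) → (10.9211,179.6518) → (200.4659,205.9535) → (77.5916,157.2093) (closed)

[5] `<polygon>` regular polygon, #ff00ff→engrave S217 F2876: (44.3682,79.6950) → (27.0852,93.1551) → (47.3835,101.3926) → (44.3682,79.6950) (closed)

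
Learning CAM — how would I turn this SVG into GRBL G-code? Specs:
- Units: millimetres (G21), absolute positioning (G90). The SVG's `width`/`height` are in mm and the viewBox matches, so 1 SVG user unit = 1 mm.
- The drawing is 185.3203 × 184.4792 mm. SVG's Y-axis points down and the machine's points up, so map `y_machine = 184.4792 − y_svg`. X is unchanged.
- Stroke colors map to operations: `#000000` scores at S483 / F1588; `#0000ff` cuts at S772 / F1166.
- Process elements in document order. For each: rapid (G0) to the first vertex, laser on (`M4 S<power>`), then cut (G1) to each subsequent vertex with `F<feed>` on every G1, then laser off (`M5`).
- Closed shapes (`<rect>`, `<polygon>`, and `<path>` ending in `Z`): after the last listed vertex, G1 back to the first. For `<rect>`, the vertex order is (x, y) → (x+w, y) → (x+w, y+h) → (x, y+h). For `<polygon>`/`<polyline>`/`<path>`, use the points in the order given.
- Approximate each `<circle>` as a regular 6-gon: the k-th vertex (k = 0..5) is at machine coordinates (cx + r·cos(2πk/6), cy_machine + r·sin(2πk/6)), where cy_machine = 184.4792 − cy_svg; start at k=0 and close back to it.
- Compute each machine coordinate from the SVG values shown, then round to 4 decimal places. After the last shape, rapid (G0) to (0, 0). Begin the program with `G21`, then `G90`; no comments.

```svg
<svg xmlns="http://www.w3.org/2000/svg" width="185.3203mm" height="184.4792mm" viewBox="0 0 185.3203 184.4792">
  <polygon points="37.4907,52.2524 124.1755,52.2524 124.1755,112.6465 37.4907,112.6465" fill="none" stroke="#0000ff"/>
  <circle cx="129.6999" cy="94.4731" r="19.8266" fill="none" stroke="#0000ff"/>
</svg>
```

G21
G90
G0 X37.4907 Y132.2268
M4 S772
G1 X124.1755 Y132.2268 F1166
G1 X124.1755 Y71.8327 F1166
G1 X37.4907 Y71.8327 F1166
G1 X37.4907 Y132.2268 F1166
M5
G0 X149.5265 Y90.0061
M4 S772
G1 X139.6132 Y107.1764 F1166
G1 X119.7866 Y107.1764 F1166
G1 X109.8733 Y90.0061 F1166
G1 X119.7866 Y72.8358 F1166
G1 X139.6132 Y72.8358 F1166
G1 X149.5265 Y90.0061 F1166
M5
G0 X0.0000 Y0.0000

Since the viewBox matches the mm dimensions, user units are millimetres directly. The only transform is the Y-flip y_m = 184.4792 − y_svg.

Shape 1 is a rectangle drawn with `<polygon>`. Its stroke #0000ff means cut at S772, F1166. After flipping Y the toolpath is (37.4907,132.2268) → (124.1755,132.2268) → (124.1755,71.8327) → (37.4907,71.8327) → (37.4907,132.2268), returning to the start.

Shape 2 is a circle drawn with `<circle>`. Its stroke #0000ff means cut at S772, F1166. After flipping Y the toolpath is (149.5265,90.0061) → (139.6132,107.1764) → (119.7866,107.1764) → (109.8733,90.0061) → (119.7866,72.8358) → (139.6132,72.8358) → (149.5265,90.0061), returning to the start.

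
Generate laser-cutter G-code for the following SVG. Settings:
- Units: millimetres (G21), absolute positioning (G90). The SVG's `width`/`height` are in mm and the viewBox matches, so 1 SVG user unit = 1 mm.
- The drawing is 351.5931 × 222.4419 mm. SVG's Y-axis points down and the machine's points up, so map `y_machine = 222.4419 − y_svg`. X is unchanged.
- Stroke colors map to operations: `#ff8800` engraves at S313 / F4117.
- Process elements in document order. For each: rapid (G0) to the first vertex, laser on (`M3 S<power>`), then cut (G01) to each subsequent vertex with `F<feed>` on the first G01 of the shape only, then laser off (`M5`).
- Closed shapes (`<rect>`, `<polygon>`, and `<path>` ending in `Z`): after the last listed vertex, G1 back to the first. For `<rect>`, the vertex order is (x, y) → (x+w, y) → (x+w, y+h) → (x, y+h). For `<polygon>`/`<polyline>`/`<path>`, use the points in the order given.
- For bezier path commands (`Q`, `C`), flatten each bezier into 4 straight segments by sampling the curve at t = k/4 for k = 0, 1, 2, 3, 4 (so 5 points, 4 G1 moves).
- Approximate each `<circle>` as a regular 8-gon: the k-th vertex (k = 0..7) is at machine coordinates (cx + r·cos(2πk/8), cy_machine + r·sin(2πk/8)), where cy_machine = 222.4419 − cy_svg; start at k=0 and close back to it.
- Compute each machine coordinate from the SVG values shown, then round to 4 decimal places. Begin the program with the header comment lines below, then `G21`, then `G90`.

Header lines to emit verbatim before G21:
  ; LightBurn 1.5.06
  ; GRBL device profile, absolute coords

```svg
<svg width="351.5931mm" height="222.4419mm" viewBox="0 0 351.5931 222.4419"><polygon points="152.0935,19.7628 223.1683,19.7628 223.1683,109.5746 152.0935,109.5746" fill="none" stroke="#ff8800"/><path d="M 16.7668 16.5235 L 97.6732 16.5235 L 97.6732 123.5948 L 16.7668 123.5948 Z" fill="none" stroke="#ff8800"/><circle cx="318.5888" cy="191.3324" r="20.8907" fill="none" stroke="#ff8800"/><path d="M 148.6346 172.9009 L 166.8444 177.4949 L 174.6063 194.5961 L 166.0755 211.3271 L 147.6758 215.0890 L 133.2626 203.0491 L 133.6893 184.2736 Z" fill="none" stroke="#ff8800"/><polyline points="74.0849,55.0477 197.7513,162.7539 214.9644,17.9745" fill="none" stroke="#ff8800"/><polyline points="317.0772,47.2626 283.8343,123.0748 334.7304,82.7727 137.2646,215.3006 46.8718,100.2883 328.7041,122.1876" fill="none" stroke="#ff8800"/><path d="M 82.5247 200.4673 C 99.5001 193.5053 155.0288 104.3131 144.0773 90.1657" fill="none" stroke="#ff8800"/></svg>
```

; LightBurn 1.5.06
; GRBL device profile, absolute coords
G21
G90
G0 X152.0935 Y202.6791
M3 S313
G01 X223.1683 Y202.6791 F4117
G01 X223.1683 Y112.8673
G01 X152.0935 Y112.8673
G01 X152.0935 Y202.6791
M5
G0 X16.7668 Y205.9184
M3 S313
G01 X97.6732 Y205.9184 F4117
G01 X97.6732 Y98.8471
G01 X16.7668 Y98.8471
G01 X16.7668 Y205.9184
M5
G0 X339.4795 Y31.1095
M3 S313
G01 X333.3608 Y45.8815 F4117
G01 X318.5888 Y52.0002
G01 X303.8168 Y45.8815
G01 X297.6981 Y31.1095
G01 X303.8168 Y16.3375
G01 X318.5888 Y10.2188
G01 X333.3608 Y16.3375
G01 X339.4795 Y31.1095
M5
G0 X148.6346 Y49.5410
M3 S313
G01 X166.8444 Y44.9470 F4117
G01 X174.6063 Y27.8458
G01 X166.0755 Y11.1148
G01 X147.6758 Y7.3529
G01 X133.2626 Y19.3928
G01 X133.6893 Y38.1683
G01 X148.6346 Y49.5410
M5
G0 X74.0849 Y167.3942
M3 S313
G01 X197.7513 Y59.6880 F4117
G01 X214.9644 Y204.4674
M5
G0 X317.0772 Y175.1793
M3 S313
G01 X283.8343 Y99.3671 F4117
G01 X334.7304 Y139.6692
G01 X137.2646 Y7.1413
G01 X46.8718 Y122.1536
G01 X328.7041 Y100.2543
M5
G0 X82.5247 Y21.9746
M3 S313
G01 X100.8438 Y40.1568 F4117
G01 X123.7736 Y74.4309
G01 X141.4670 Y110.0522
G01 X144.0773 Y132.2762
M5

1 u = 1 mm; y_m = 222.4419 − y.

[1] `<polygon>` rectangle, #ff8800→engrave S313 F4117: (152.0935,202.6791) → (223.1683,202.6791) → (223.1683,112.8673) → (152.0935,112.8673) → (152.0935,202.6791) (closed)

[2] `<path>` rectangle, #ff8800→engrave S313 F4117: (16.7668,205.9184) → (97.6732,205.9184) → (97.6732,98.8471) → (16.7668,98.8471) → (16.7668,205.9184) (closed)

[3] `<circle>` circle, #ff8800→engrave S313 F4117: (339.4795,31.1095) → (333.3608,45.8815) → (318.5888,52.0002) → (303.8168,45.8815) → (297.6981,31.1095) → (303.8168,16.3375) → (318.5888,10.2188) → (333.3608,16.3375) → (339.4795,31.1095) (closed)

[4] `<path>` regular polygon, #ff8800→engrave S313 F4117: (148.6346,49.5410) → (166.8444,44.9470) → (174.6063,27.8458) → (166.0755,11.1148) → (147.6758,7.3529) → (133.2626,19.3928) → (133.6893,38.1683) → (148.6346,49.5410) (closed)

[5] `<polyline>` open polyline, #ff8800→engrave S313 F4117: (74.0849,167.3942) → (197.7513,59.6880) → (214.9644,204.4674)

[6] `<polyline>` open polyline, #ff8800→engrave S313 F4117: (317.0772,175.1793) → (283.8343,99.3671) → (334.7304,139.6692) → (137.2646,7.1413) → (46.8718,122.1536) → (328.7041,100.2543)

[7] `<path>` cubic bezier, #ff8800→engrave S313 F4117: (82.5247,21.9746) → (100.8438,40.1568) → (123.7736,74.4309) → (141.4670,110.0522) → (144.0773,132.2762)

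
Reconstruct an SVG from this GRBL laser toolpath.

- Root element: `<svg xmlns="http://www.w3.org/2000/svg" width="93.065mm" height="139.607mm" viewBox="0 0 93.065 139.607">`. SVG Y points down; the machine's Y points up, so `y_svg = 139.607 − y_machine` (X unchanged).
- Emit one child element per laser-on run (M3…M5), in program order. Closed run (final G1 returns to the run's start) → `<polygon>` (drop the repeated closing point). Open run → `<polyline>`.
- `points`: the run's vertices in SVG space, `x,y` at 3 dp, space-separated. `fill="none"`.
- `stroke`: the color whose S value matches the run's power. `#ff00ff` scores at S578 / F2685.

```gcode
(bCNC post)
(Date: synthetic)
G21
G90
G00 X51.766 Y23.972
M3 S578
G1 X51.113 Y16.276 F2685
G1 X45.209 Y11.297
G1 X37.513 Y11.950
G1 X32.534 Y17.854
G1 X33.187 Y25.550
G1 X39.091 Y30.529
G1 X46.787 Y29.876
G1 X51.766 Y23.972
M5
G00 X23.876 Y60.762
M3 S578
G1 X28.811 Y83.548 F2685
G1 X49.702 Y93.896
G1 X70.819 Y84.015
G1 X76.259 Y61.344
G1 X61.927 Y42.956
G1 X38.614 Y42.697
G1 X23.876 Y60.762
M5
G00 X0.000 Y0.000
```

<svg xmlns="http://www.w3.org/2000/svg" width="93.065mm" height="139.607mm" viewBox="0 0 93.065 139.607">
  <polygon points="51.766,115.635 51.113,123.331 45.209,128.310 37.513,127.657 32.534,121.753 33.187,114.057 39.091,109.078 46.787,109.731" fill="none" stroke="#ff00ff"/>
  <polygon points="23.876,78.845 28.811,56.059 49.702,45.711 70.819,55.592 76.259,78.263 61.927,96.651 38.614,96.910" fill="none" stroke="#ff00ff"/>
</svg>

Machine Y-up, SVG Y-down with viewBox height 139.607, so y_svg = 139.607 − y_machine; X carries over. Every run uses S578, so all elements get stroke `#ff00ff` (score).

Run 1: The run returns to its start, so emit a `<polygon>` with points (Y-flipped): 51.766,115.635 51.113,123.331 45.209,128.310 37.513,127.657 32.534,121.753 33.187,114.057 39.091,109.078 46.787,109.731.

Run 2: The run returns to its start, so emit a `<polygon>` with points (Y-flipped): 23.876,78.845 28.811,56.059 49.702,45.711 70.819,55.592 76.259,78.263 61.927,96.651 38.614,96.910.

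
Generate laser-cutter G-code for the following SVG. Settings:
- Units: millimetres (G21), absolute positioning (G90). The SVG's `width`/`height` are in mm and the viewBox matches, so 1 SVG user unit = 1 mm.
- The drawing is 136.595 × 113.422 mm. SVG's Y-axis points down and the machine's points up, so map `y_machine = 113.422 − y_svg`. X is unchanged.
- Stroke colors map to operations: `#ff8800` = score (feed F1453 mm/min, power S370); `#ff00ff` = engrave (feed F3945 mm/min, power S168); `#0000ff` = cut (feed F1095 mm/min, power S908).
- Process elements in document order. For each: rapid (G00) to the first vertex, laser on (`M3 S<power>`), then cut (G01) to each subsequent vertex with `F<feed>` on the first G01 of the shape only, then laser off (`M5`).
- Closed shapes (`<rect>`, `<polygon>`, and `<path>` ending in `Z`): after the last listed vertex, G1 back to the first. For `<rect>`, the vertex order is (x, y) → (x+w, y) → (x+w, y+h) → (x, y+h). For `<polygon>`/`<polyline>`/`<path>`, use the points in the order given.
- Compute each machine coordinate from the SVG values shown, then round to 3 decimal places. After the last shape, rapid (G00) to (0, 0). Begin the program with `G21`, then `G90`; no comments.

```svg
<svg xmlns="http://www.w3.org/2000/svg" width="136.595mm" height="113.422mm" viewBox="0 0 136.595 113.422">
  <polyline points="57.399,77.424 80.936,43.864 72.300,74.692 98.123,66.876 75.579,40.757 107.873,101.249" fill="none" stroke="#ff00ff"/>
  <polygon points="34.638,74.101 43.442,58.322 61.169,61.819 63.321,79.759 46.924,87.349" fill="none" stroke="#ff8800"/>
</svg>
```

G21
G90
G00 X57.399 Y35.998
M3 S168
G01 X80.936 Y69.558 F3945
G01 X72.300 Y38.730
G01 X98.123 Y46.546
G01 X75.579 Y72.665
G01 X107.873 Y12.173
M5
G00 X34.638 Y39.321
M3 S370
G01 X43.442 Y55.100 F1453
G01 X61.169 Y51.603
G01 X63.321 Y33.663
G01 X46.924 Y26.073
G01 X34.638 Y39.321
M5
G00 X0.000 Y0.000

1 u = 1 mm; y_m = 113.422 − y.

[1] `<polyline>` open polyline, #ff00ff→engrave S168 F3945: (57.399,35.998) → (80.936,69.558) → (72.300,38.730) → (98.123,46.546) → (75.579,72.665) → (107.873,12.173)

[2] `<polygon>` regular polygon, #ff8800→score S370 F1453: (34.638,39.321) → (43.442,55.100) → (61.169,51.603) → (63.321,33.663) → (46.924,26.073) → (34.638,39.321) (closed)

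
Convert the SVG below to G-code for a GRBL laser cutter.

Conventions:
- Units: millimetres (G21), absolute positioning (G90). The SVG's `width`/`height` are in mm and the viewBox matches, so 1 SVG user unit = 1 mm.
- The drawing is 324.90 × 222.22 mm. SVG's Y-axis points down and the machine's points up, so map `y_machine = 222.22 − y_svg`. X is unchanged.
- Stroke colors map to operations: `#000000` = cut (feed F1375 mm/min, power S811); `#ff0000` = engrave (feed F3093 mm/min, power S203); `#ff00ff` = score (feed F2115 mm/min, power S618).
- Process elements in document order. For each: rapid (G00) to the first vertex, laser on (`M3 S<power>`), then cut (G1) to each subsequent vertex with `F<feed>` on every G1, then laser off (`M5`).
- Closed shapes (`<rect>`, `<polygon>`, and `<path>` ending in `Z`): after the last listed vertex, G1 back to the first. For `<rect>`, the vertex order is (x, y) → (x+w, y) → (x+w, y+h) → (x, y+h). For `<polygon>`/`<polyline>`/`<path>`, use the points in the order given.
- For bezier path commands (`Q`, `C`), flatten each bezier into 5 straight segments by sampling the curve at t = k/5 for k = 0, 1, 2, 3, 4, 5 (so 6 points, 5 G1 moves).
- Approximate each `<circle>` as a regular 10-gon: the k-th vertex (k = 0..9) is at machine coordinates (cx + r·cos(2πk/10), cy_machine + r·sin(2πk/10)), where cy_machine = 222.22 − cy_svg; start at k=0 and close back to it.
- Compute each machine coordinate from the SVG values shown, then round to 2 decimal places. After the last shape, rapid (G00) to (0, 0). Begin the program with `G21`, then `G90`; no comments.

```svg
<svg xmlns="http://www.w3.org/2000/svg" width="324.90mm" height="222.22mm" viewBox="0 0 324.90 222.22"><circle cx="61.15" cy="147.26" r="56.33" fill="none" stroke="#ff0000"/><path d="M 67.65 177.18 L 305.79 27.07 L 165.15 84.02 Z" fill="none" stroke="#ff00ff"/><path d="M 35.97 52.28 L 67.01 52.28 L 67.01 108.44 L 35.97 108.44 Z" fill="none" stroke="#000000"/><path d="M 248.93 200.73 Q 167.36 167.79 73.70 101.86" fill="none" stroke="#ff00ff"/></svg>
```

Since the viewBox matches the mm dimensions, user units are millimetres directly. The only transform is the Y-flip y_m = 222.22 − y_svg.

Shape 1 is a circle drawn with `<circle>`. Its stroke #ff0000 means engrave at S203, F3093. After flipping Y the toolpath is (117.48,74.96) → (106.72,108.07) → (78.56,128.53) → (43.74,128.53) → (15.58,108.07) → (4.82,74.96) → (15.58,41.85) → (43.74,21.39) → (78.56,21.39) → (106.72,41.85) → (117.48,74.96), returning to the start.

Shape 2 is a closed polygon drawn with `<path>`. Its stroke #ff00ff means score at S618, F2115. After flipping Y the toolpath is (67.65,45.04) → (305.79,195.15) → (165.15,138.20) → (67.65,45.04), returning to the start.

Shape 3 is a rectangle drawn with `<path>`. Its stroke #000000 means cut at S811, F1375. After flipping Y the toolpath is (35.97,169.94) → (67.01,169.94) → (67.01,113.78) → (35.97,113.78) → (35.97,169.94), returning to the start.

Shape 4 is a quadratic bezier drawn with `<path>`. Its stroke #ff00ff means score at S618, F2115. After flipping Y the toolpath is (248.93,21.49) → (215.82,35.99) → (181.74,53.12) → (146.69,72.89) → (110.68,95.31) → (73.70,120.36).

G21
G90
G00 X117.48 Y74.96
M3 S203
G1 X106.72 Y108.07 F3093
G1 X78.56 Y128.53 F3093
G1 X43.74 Y128.53 F3093
G1 X15.58 Y108.07 F3093
G1 X4.82 Y74.96 F3093
G1 X15.58 Y41.85 F3093
G1 X43.74 Y21.39 F3093
G1 X78.56 Y21.39 F3093
G1 X106.72 Y41.85 F3093
G1 X117.48 Y74.96 F3093
M5
G00 X67.65 Y45.04
M3 S618
G1 X305.79 Y195.15 F2115
G1 X165.15 Y138.20 F2115
G1 X67.65 Y45.04 F2115
M5
G00 X35.97 Y169.94
M3 S811
G1 X67.01 Y169.94 F1375
G1 X67.01 Y113.78 F1375
G1 X35.97 Y113.78 F1375
G1 X35.97 Y169.94 F1375
M5
G00 X248.93 Y21.49
M3 S618
G1 X215.82 Y35.99 F2115
G1 X181.74 Y53.12 F2115
G1 X146.69 Y72.89 F2115
G1 X110.68 Y95.31 F2115
G1 X73.70 Y120.36 F2115
M5
G00 X0.00 Y0.00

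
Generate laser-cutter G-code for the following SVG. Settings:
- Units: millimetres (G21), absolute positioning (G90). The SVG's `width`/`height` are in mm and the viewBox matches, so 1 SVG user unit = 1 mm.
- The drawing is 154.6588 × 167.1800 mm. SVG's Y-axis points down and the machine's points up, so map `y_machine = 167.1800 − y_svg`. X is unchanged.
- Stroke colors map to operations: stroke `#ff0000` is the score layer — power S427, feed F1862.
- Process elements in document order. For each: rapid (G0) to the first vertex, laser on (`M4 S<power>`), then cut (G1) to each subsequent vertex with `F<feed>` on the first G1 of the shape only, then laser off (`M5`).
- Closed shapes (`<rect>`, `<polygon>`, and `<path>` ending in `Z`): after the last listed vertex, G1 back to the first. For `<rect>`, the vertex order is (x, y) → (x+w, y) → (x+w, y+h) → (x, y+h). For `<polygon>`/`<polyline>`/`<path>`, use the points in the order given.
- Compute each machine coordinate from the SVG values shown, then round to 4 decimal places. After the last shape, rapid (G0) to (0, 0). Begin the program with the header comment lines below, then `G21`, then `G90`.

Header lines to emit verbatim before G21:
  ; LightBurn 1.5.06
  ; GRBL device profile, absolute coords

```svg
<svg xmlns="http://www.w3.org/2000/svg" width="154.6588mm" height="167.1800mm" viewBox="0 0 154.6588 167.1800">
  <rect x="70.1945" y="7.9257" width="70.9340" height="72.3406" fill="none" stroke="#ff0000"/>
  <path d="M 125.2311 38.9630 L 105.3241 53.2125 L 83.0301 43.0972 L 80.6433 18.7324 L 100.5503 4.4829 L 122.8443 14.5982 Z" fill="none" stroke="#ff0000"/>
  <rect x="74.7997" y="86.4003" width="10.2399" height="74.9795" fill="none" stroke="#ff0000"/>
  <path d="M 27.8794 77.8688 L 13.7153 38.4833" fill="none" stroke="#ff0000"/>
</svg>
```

Since the viewBox matches the mm dimensions, user units are millimetres directly. The only transform is the Y-flip y_m = 167.1800 − y_svg.

Shape 1 is a rectangle drawn with `<rect>`. Its stroke #ff0000 means score at S427, F1862. After flipping Y the toolpath is (70.1945,159.2543) → (141.1285,159.2543) → (141.1285,86.9137) → (70.1945,86.9137) → (70.1945,159.2543), returning to the start.

Shape 2 is a regular polygon drawn with `<path>`. Its stroke #ff0000 means score at S427, F1862. After flipping Y the toolpath is (125.2311,128.2170) → (105.3241,113.9675) → (83.0301,124.0828) → (80.6433,148.4476) → (100.5503,162.6971) → (122.8443,152.5818) → (125.2311,128.2170), returning to the start.

Shape 3 is a rectangle drawn with `<rect>`. Its stroke #ff0000 means score at S427, F1862. After flipping Y the toolpath is (74.7997,80.7797) → (85.0396,80.7797) → (85.0396,5.8002) → (74.7997,5.8002) → (74.7997,80.7797), returning to the start.

Shape 4 is a line segment drawn with `<path>`. Its stroke #ff0000 means score at S427, F1862. After flipping Y the toolpath is (27.8794,89.3112) → (13.7153,128.6967).

; LightBurn 1.5.06
; GRBL device profile, absolute coords
G21
G90
G0 X70.1945 Y159.2543
M4 S427
G1 X141.1285 Y159.2543 F1862
G1 X141.1285 Y86.9137
G1 X70.1945 Y86.9137
G1 X70.1945 Y159.2543
M5
G0 X125.2311 Y128.2170
M4 S427
G1 X105.3241 Y113.9675 F1862
G1 X83.0301 Y124.0828
G1 X80.6433 Y148.4476
G1 X100.5503 Y162.6971
G1 X122.8443 Y152.5818
G1 X125.2311 Y128.2170
M5
G0 X74.7997 Y80.7797
M4 S427
G1 X85.0396 Y80.7797 F1862
G1 X85.0396 Y5.8002
G1 X74.7997 Y5.8002
G1 X74.7997 Y80.7797
M5
G0 X27.8794 Y89.3112
M4 S427
G1 X13.7153 Y128.6967 F1862
M5
G0 X0.0000 Y0.0000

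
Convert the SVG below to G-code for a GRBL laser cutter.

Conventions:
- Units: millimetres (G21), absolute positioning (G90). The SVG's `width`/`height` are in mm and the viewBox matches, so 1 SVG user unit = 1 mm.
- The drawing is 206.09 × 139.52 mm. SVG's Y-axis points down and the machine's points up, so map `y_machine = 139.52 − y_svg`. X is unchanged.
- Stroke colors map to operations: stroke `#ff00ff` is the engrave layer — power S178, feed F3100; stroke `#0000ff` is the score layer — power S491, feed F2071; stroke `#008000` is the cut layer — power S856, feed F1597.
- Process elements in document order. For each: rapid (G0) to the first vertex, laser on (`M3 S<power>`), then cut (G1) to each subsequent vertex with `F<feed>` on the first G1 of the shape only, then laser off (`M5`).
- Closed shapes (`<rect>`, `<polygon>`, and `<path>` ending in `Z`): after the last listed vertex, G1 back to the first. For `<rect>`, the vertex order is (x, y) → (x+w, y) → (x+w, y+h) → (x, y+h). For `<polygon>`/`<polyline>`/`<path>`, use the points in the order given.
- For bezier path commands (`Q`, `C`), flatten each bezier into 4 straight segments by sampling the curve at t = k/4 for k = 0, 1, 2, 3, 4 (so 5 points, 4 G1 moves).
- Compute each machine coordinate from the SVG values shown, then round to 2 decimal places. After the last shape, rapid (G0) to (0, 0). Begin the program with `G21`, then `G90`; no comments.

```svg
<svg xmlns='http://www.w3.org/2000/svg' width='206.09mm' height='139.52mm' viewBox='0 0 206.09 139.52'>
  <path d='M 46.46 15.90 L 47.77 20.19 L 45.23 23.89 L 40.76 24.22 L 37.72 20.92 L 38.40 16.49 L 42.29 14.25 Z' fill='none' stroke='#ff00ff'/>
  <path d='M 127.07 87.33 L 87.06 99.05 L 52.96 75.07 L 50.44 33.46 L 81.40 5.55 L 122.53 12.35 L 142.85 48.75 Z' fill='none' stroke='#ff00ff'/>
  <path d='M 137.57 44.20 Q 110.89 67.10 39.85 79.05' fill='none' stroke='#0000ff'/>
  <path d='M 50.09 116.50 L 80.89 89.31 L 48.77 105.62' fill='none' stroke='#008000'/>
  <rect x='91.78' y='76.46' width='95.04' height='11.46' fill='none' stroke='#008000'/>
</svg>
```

Since the viewBox matches the mm dimensions, user units are millimetres directly. The only transform is the Y-flip y_m = 139.52 − y_svg.

Shape 1 is a regular polygon drawn with `<path>`. Its stroke #ff00ff means engrave at S178, F3100. After flipping Y the toolpath is (46.46,123.62) → (47.77,119.33) → (45.23,115.63) → (40.76,115.30) → (37.72,118.60) → (38.40,123.03) → (42.29,125.27) → (46.46,123.62), returning to the start.

Shape 2 is a regular polygon drawn with `<path>`. Its stroke #ff00ff means engrave at S178, F3100. After flipping Y the toolpath is (127.07,52.19) → (87.06,40.47) → (52.96,64.45) → (50.44,106.06) → (81.40,133.97) → (122.53,127.17) → (142.85,90.77) → (127.07,52.19), returning to the start.

Shape 3 is a quadratic bezier drawn with `<path>`. Its stroke #0000ff means score at S491, F2071. After flipping Y the toolpath is (137.57,95.32) → (121.46,84.55) → (99.80,75.16) → (72.60,67.13) → (39.85,60.47).

Shape 4 is a open polyline drawn with `<path>`. Its stroke #008000 means cut at S856, F1597. After flipping Y the toolpath is (50.09,23.02) → (80.89,50.21) → (48.77,33.90).

Shape 5 is a rectangle drawn with `<rect>`. Its stroke #008000 means cut at S856, F1597. After flipping Y the toolpath is (91.78,63.06) → (186.82,63.06) → (186.82,51.60) → (91.78,51.60) → (91.78,63.06), returning to the start.

G21
G90
G0 X46.46 Y123.62
M3 S178
G1 X47.77 Y119.33 F3100
G1 X45.23 Y115.63
G1 X40.76 Y115.30
G1 X37.72 Y118.60
G1 X38.40 Y123.03
G1 X42.29 Y125.27
G1 X46.46 Y123.62
M5
G0 X127.07 Y52.19
M3 S178
G1 X87.06 Y40.47 F3100
G1 X52.96 Y64.45
G1 X50.44 Y106.06
G1 X81.40 Y133.97
G1 X122.53 Y127.17
G1 X142.85 Y90.77
G1 X127.07 Y52.19
M5
G0 X137.57 Y95.32
M3 S491
G1 X121.46 Y84.55 F2071
G1 X99.80 Y75.16
G1 X72.60 Y67.13
G1 X39.85 Y60.47
M5
G0 X50.09 Y23.02
M3 S856
G1 X80.89 Y50.21 F1597
G1 X48.77 Y33.90
M5
G0 X91.78 Y63.06
M3 S856
G1 X186.82 Y63.06 F1597
G1 X186.82 Y51.60
G1 X91.78 Y51.60
G1 X91.78 Y63.06
M5
G0 X0.00 Y0.00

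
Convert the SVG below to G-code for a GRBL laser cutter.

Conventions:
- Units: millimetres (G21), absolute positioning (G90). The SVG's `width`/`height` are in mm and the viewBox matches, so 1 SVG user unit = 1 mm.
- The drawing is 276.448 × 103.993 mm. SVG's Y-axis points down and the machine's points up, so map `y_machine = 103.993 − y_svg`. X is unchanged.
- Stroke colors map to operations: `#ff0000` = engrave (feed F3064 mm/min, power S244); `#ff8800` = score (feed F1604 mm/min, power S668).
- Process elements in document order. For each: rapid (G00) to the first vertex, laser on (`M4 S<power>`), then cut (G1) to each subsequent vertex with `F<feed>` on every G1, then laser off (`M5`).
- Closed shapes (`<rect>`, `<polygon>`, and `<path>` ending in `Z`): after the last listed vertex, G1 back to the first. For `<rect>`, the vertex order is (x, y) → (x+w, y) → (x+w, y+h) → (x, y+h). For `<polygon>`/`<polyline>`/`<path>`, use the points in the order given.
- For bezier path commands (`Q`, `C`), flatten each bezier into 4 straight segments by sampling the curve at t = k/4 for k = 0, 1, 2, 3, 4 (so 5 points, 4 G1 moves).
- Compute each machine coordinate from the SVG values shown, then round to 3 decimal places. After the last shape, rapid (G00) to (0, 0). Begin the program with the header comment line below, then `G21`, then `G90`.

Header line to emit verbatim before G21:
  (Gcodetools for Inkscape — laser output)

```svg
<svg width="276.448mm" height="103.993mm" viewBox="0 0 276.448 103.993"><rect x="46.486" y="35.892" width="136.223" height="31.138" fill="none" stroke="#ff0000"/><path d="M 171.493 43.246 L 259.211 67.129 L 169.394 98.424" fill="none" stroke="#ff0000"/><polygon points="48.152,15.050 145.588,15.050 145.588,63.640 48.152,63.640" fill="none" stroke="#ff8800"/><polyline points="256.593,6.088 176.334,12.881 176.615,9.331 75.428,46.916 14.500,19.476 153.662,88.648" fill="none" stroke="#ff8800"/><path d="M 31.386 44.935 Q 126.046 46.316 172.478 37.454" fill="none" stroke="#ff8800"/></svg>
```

(Gcodetools for Inkscape — laser output)
G21
G90
G00 X46.486 Y68.101
M4 S244
G1 X182.709 Y68.101 F3064
G1 X182.709 Y36.963 F3064
G1 X46.486 Y36.963 F3064
G1 X46.486 Y68.101 F3064
M5
G00 X171.493 Y60.747
M4 S244
G1 X259.211 Y36.864 F3064
G1 X169.394 Y5.569 F3064
M5
G00 X48.152 Y88.943
M4 S668
G1 X145.588 Y88.943 F1604
G1 X145.588 Y40.353 F1604
G1 X48.152 Y40.353 F1604
G1 X48.152 Y88.943 F1604
M5
G00 X256.593 Y97.905
M4 S668
G1 X176.334 Y91.112 F1604
G1 X176.615 Y94.662 F1604
G1 X75.428 Y57.077 F1604
G1 X14.500 Y84.517 F1604
G1 X153.662 Y15.345 F1604
M5
G00 X31.386 Y59.058
M4 S668
G1 X75.702 Y59.008 F1604
G1 X113.989 Y60.238 F1604
G1 X146.248 Y62.748 F1604
G1 X172.478 Y66.539 F1604
M5
G00 X0.000 Y0.000

viewBox `0 0 276.448 103.993` with mm width/height → 1 unit = 1 mm. Flip: y_m = 103.993 − y_svg.

**Shape 1** — `<rect>` rectangle, stroke `#ff0000` → engrave (S244, F3064). Machine vertices: (46.486,68.101) → (182.709,68.101) → (182.709,36.963) → (46.486,36.963) → (46.486,68.101). Closed: final G1 returns to the first vertex.

**Shape 2** — `<path>` open polyline, stroke `#ff0000` → engrave (S244, F3064). Machine vertices: (171.493,60.747) → (259.211,36.864) → (169.394,5.569). Open path.

**Shape 3** — `<polygon>` rectangle, stroke `#ff8800` → score (S668, F1604). Machine vertices: (48.152,88.943) → (145.588,88.943) → (145.588,40.353) → (48.152,40.353) → (48.152,88.943). Closed: final G1 returns to the first vertex.

**Shape 4** — `<polyline>` open polyline, stroke `#ff8800` → score (S668, F1604). Machine vertices: (256.593,97.905) → (176.334,91.112) → (176.615,94.662) → (75.428,57.077) → (14.500,84.517) → (153.662,15.345). Open path.

**Shape 5** — `<path>` quadratic bezier, stroke `#ff8800` → score (S668, F1604). Control points (SVG): P0=(31.386,44.935), P1=(126.046,46.316), P2=(172.478,37.454); sampled at t=k/4. Machine vertices: (31.386,59.058) → (75.702,59.008) → (113.989,60.238) → (146.248,62.748) → (172.478,66.539). Open path.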